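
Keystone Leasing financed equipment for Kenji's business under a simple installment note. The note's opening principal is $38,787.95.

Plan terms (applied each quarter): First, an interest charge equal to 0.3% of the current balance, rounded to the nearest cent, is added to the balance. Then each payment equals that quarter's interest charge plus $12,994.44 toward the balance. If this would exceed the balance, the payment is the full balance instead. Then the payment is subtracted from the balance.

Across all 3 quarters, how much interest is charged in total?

$232.14

Quarter 1: opening $38,787.95; interest $116.36 → $38,904.31; payment $13,110.80; balance $25,793.51
Quarter 2: opening $25,793.51; interest $77.38 → $25,870.89; payment $13,071.82; balance $12,799.07
Quarter 3: opening $12,799.07; interest $38.40 → $12,837.47; payment $12,837.47; balance $0.00
Total interest: $116.36 + $77.38 + $38.40 = $232.14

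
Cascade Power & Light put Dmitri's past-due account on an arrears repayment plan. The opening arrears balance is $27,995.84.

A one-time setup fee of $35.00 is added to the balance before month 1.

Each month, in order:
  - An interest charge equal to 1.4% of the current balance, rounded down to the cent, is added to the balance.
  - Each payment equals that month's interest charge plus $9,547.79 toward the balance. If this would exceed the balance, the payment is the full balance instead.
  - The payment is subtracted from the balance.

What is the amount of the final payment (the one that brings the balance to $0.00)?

Month 1: opening $28,030.84; interest $392.43 → $28,423.27; payment $9,940.22; balance $18,483.05
Month 2: opening $18,483.05; interest $258.76 → $18,741.81; payment $9,806.55; balance $8,935.26
Month 3: opening $8,935.26; interest $125.09 → $9,060.35; payment $9,060.35; balance $0.00

$9,060.35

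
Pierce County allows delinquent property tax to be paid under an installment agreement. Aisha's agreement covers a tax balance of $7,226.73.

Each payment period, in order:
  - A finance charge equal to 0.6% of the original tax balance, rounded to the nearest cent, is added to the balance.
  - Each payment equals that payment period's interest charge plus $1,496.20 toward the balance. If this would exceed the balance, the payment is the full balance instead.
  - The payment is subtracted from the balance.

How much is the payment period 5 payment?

$1,285.29

Payment period 1: opening $7,226.73; interest $43.36 → $7,270.09; payment $1,539.56; balance $5,730.53
Payment period 2: opening $5,730.53; interest $43.36 → $5,773.89; payment $1,539.56; balance $4,234.33
Payment period 3: opening $4,234.33; interest $43.36 → $4,277.69; payment $1,539.56; balance $2,738.13
Payment period 4: opening $2,738.13; interest $43.36 → $2,781.49; payment $1,539.56; balance $1,241.93
Payment period 5: opening $1,241.93; interest $43.36 → $1,285.29; payment $1,285.29; balance $0.00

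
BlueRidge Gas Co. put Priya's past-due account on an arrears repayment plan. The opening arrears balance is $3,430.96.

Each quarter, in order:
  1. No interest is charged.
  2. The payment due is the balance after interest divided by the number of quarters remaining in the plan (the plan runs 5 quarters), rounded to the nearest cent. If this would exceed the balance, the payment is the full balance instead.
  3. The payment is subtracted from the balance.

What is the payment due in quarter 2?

$686.19

# | Opening | Payment | End bal
1 | $3,430.96 | $686.19 | $2,744.77
2 | $2,744.77 | $686.19 | $2,058.58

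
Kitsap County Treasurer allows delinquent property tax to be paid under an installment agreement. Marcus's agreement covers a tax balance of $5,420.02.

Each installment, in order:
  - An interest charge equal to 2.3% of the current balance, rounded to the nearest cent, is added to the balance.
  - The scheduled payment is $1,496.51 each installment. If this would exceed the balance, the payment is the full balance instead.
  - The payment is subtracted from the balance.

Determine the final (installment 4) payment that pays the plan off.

Installment 1: opening $5,420.02; interest $124.66 → $5,544.68; payment $1,496.51; balance $4,048.17
Installment 2: opening $4,048.17; interest $93.11 → $4,141.28; payment $1,496.51; balance $2,644.77
Installment 3: opening $2,644.77; interest $60.83 → $2,705.60; payment $1,496.51; balance $1,209.09
Installment 4: opening $1,209.09; interest $27.81 → $1,236.90; payment $1,236.90; balance $0.00

$1,236.90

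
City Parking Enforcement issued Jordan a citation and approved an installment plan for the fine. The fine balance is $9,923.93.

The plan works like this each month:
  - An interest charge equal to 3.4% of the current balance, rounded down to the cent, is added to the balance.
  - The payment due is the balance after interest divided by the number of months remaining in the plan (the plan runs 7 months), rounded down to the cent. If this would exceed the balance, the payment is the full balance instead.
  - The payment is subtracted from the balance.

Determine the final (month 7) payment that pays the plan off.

# | Opening | Interest | Payment | End bal
1 | $9,923.93 | $337.41 | $1,465.90 | $8,795.44
2 | $8,795.44 | $299.04 | $1,515.74 | $7,578.74
3 | $7,578.74 | $257.67 | $1,567.28 | $6,269.13
4 | $6,269.13 | $213.15 | $1,620.57 | $4,861.71
5 | $4,861.71 | $165.29 | $1,675.66 | $3,351.34
6 | $3,351.34 | $113.94 | $1,732.64 | $1,732.64
7 | $1,732.64 | $58.90 | $1,791.54 | $0.00

$1,791.54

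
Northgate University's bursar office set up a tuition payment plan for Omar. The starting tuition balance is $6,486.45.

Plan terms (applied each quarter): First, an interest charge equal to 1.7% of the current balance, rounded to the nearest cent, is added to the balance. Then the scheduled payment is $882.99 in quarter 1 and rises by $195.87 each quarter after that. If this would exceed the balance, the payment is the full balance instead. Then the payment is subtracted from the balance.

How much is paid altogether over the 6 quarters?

Quarter 1: opening $6,486.45; interest $110.27 → $6,596.72; payment $882.99; balance $5,713.73
Quarter 2: opening $5,713.73; interest $97.13 → $5,810.86; payment $1,078.86; balance $4,732.00
Quarter 3: opening $4,732.00; interest $80.44 → $4,812.44; payment $1,274.73; balance $3,537.71
Quarter 4: opening $3,537.71; interest $60.14 → $3,597.85; payment $1,470.60; balance $2,127.25
Quarter 5: opening $2,127.25; interest $36.16 → $2,163.41; payment $1,666.47; balance $496.94
Quarter 6: opening $496.94; interest $8.45 → $505.39; payment $505.39; balance $0.00
Total paid: $6,879.04

$6,879.04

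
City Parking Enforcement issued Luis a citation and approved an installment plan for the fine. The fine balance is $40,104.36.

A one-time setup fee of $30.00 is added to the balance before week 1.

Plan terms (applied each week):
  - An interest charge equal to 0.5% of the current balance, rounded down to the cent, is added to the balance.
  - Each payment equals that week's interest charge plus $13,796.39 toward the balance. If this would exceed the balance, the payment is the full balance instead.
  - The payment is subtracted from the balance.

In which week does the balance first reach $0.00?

3

Week 1: opening $40,134.36; interest $200.67 → $40,335.03; payment $13,997.06; balance $26,337.97
Week 2: opening $26,337.97; interest $131.68 → $26,469.65; payment $13,928.07; balance $12,541.58
Week 3: opening $12,541.58; interest $62.70 → $12,604.28; payment $12,604.28; balance $0.00
Balance reaches $0.00 in week 3.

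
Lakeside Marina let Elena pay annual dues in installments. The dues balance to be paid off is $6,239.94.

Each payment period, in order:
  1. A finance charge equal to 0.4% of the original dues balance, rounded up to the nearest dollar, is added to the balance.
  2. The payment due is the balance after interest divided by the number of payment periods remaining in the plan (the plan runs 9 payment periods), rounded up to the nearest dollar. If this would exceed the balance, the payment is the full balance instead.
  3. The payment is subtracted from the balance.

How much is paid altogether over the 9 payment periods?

Payment period 1: opening $6,239.94; interest $25.00 → $6,264.94; payment $697.00; balance $5,567.94
Payment period 2: opening $5,567.94; interest $25.00 → $5,592.94; payment $700.00; balance $4,892.94
Payment period 3: opening $4,892.94; interest $25.00 → $4,917.94; payment $703.00; balance $4,214.94
Payment period 4: opening $4,214.94; interest $25.00 → $4,239.94; payment $707.00; balance $3,532.94
Payment period 5: opening $3,532.94; interest $25.00 → $3,557.94; payment $712.00; balance $2,845.94
Payment period 6: opening $2,845.94; interest $25.00 → $2,870.94; payment $718.00; balance $2,152.94
Payment period 7: opening $2,152.94; interest $25.00 → $2,177.94; payment $726.00; balance $1,451.94
Payment period 8: opening $1,451.94; interest $25.00 → $1,476.94; payment $739.00; balance $737.94
Payment period 9: opening $737.94; interest $25.00 → $762.94; payment $762.94; balance $0.00
Total paid: $6,464.94

$6,464.94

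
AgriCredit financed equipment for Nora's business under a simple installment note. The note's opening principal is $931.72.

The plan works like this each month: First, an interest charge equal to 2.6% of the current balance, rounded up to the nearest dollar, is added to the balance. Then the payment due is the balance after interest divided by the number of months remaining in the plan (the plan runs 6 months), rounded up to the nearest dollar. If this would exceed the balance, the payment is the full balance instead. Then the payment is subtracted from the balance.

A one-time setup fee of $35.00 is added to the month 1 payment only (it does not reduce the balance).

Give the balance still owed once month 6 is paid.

# | Opening | Interest | Payment | Fee | End bal
1 | $931.72 | $25.00 | $160.00 | $35.00 | $796.72
2 | $796.72 | $21.00 | $164.00 | — | $653.72
3 | $653.72 | $17.00 | $168.00 | — | $502.72
4 | $502.72 | $14.00 | $173.00 | — | $343.72
5 | $343.72 | $9.00 | $177.00 | — | $175.72
6 | $175.72 | $5.00 | $180.72 | — | $0.00

$0.00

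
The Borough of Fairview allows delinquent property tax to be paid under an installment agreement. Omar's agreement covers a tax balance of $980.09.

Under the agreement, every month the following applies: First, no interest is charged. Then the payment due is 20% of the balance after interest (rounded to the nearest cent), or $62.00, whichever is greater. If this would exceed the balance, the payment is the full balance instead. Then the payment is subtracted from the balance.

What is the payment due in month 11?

$8.93

# | Opening | Payment | End bal
1 | $980.09 | $196.02 | $784.07
2 | $784.07 | $156.81 | $627.26
3 | $627.26 | $125.45 | $501.81
4 | $501.81 | $100.36 | $401.45
5 | $401.45 | $80.29 | $321.16
6 | $321.16 | $64.23 | $256.93
7 | $256.93 | $62.00 | $194.93
8 | $194.93 | $62.00 | $132.93
9 | $132.93 | $62.00 | $70.93
10 | $70.93 | $62.00 | $8.93
11 | $8.93 | $8.93 | $0.00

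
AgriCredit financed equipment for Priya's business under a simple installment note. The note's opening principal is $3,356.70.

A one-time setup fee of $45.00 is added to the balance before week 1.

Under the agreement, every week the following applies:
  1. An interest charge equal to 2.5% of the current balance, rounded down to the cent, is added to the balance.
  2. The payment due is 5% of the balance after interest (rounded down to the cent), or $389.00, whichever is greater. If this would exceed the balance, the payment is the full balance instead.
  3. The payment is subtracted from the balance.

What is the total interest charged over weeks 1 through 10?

Week 1: $3,401.70 +$85.04 interest = $3,486.74; pay $389.00 → $3,097.74
Week 2: $3,097.74 +$77.44 interest = $3,175.18; pay $389.00 → $2,786.18
Week 3: $2,786.18 +$69.65 interest = $2,855.83; pay $389.00 → $2,466.83
Week 4: $2,466.83 +$61.67 interest = $2,528.50; pay $389.00 → $2,139.50
Week 5: $2,139.50 +$53.48 interest = $2,192.98; pay $389.00 → $1,803.98
Week 6: $1,803.98 +$45.09 interest = $1,849.07; pay $389.00 → $1,460.07
Week 7: $1,460.07 +$36.50 interest = $1,496.57; pay $389.00 → $1,107.57
Week 8: $1,107.57 +$27.68 interest = $1,135.25; pay $389.00 → $746.25
Week 9: $746.25 +$18.65 interest = $764.90; pay $389.00 → $375.90
Week 10: $375.90 +$9.39 interest = $385.29; pay $385.29 → $0.00
Total interest: $85.04 + $77.44 + $69.65 + $61.67 + $53.48 + $45.09 + $36.50 + $27.68 + $18.65 + $9.39 = $484.59

$484.59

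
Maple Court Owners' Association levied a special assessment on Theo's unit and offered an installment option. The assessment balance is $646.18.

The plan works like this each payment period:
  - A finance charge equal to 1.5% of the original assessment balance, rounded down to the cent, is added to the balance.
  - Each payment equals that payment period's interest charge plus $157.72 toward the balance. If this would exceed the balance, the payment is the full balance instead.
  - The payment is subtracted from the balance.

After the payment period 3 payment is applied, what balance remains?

Payment period 1: opening $646.18; interest $9.69 → $655.87; payment $167.41; balance $488.46
Payment period 2: opening $488.46; interest $9.69 → $498.15; payment $167.41; balance $330.74
Payment period 3: opening $330.74; interest $9.69 → $340.43; payment $167.41; balance $173.02

$173.02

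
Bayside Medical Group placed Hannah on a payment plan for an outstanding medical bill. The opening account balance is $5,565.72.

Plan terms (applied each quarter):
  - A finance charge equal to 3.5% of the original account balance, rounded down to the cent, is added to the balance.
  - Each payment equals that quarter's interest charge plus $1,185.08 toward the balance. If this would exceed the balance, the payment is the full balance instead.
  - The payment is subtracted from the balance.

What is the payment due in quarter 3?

Quarter 1: opening $5,565.72; interest $194.80 → $5,760.52; payment $1,379.88; balance $4,380.64
Quarter 2: opening $4,380.64; interest $194.80 → $4,575.44; payment $1,379.88; balance $3,195.56
Quarter 3: opening $3,195.56; interest $194.80 → $3,390.36; payment $1,379.88; balance $2,010.48

$1,379.88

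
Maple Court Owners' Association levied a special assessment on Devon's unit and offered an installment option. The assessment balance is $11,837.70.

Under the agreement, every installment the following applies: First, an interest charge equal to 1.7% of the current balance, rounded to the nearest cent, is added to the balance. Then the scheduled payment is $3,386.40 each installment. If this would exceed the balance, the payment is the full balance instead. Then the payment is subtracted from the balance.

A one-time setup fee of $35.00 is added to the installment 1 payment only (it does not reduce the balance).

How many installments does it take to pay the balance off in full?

4

Installment 1: $11,837.70 +$201.24 interest = $12,038.94; pay $3,386.40 (+ $35.00 fee) → $8,652.54
Installment 2: $8,652.54 +$147.09 interest = $8,799.63; pay $3,386.40 → $5,413.23
Installment 3: $5,413.23 +$92.02 interest = $5,505.25; pay $3,386.40 → $2,118.85
Installment 4: $2,118.85 +$36.02 interest = $2,154.87; pay $2,154.87 → $0.00
Balance reaches $0.00 in installment 4.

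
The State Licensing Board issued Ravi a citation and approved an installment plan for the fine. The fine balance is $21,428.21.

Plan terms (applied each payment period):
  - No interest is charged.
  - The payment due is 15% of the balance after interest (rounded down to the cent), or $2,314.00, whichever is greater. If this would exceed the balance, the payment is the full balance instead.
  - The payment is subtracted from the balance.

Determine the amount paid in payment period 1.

$3,214.23

Payment period 1: opening $21,428.21; payment $3,214.23; balance $18,213.98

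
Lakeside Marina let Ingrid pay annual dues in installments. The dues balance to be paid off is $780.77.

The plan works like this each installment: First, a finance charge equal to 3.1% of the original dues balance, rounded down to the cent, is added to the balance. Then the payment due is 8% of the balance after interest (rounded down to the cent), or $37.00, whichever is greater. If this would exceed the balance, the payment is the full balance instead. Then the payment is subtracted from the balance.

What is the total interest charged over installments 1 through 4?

$96.80

Installment 1: opening $780.77; interest $24.20 → $804.97; payment $64.39; balance $740.58
Installment 2: opening $740.58; interest $24.20 → $764.78; payment $61.18; balance $703.60
Installment 3: opening $703.60; interest $24.20 → $727.80; payment $58.22; balance $669.58
Installment 4: opening $669.58; interest $24.20 → $693.78; payment $55.50; balance $638.28
Total interest: $24.20 + $24.20 + $24.20 + $24.20 = $96.80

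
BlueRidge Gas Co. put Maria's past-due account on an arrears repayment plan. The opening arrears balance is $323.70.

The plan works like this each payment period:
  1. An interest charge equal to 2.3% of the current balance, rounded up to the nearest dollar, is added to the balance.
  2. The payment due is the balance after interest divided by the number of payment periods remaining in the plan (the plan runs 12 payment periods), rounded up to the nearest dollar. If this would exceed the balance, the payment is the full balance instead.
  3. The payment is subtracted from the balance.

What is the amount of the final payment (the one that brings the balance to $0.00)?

Payment period 1: opening $323.70; interest $8.00 → $331.70; payment $28.00; balance $303.70
Payment period 2: opening $303.70; interest $7.00 → $310.70; payment $29.00; balance $281.70
Payment period 3: opening $281.70; interest $7.00 → $288.70; payment $29.00; balance $259.70
Payment period 4: opening $259.70; interest $6.00 → $265.70; payment $30.00; balance $235.70
Payment period 5: opening $235.70; interest $6.00 → $241.70; payment $31.00; balance $210.70
Payment period 6: opening $210.70; interest $5.00 → $215.70; payment $31.00; balance $184.70
Payment period 7: opening $184.70; interest $5.00 → $189.70; payment $32.00; balance $157.70
Payment period 8: opening $157.70; interest $4.00 → $161.70; payment $33.00; balance $128.70
Payment period 9: opening $128.70; interest $3.00 → $131.70; payment $33.00; balance $98.70
Payment period 10: opening $98.70; interest $3.00 → $101.70; payment $34.00; balance $67.70
Payment period 11: opening $67.70; interest $2.00 → $69.70; payment $35.00; balance $34.70
Payment period 12: opening $34.70; interest $1.00 → $35.70; payment $35.70; balance $0.00

$35.70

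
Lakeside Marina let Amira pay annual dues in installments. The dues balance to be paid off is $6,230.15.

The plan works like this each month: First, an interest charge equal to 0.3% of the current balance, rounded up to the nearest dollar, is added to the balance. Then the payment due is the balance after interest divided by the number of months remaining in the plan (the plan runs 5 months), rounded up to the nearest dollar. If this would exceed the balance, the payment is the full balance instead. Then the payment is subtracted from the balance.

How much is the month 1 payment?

$1,250.00

Month 1: opening $6,230.15; interest $19.00 → $6,249.15; payment $1,250.00; balance $4,999.15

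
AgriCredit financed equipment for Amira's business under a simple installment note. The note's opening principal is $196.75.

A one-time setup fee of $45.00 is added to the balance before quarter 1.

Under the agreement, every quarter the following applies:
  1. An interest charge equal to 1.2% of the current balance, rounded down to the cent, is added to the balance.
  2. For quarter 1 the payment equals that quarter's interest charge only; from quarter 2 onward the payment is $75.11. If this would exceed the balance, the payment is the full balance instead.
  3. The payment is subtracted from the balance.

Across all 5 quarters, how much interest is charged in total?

$9.25

Quarter 1: opening $241.75; interest $2.90 → $244.65; payment $2.90; balance $241.75
Quarter 2: opening $241.75; interest $2.90 → $244.65; payment $75.11; balance $169.54
Quarter 3: opening $169.54; interest $2.03 → $171.57; payment $75.11; balance $96.46
Quarter 4: opening $96.46; interest $1.15 → $97.61; payment $75.11; balance $22.50
Quarter 5: opening $22.50; interest $0.27 → $22.77; payment $22.77; balance $0.00
Total interest: $2.90 + $2.90 + $2.03 + $1.15 + $0.27 = $9.25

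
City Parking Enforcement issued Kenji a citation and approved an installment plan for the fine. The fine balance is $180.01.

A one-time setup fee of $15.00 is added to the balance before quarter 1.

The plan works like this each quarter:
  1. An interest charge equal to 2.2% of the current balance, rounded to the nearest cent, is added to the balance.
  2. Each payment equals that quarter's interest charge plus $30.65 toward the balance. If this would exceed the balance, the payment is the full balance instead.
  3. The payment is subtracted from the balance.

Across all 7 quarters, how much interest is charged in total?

$15.87

Quarter 1: $195.01 +$4.29 interest = $199.30; pay $34.94 → $164.36
Quarter 2: $164.36 +$3.62 interest = $167.98; pay $34.27 → $133.71
Quarter 3: $133.71 +$2.94 interest = $136.65; pay $33.59 → $103.06
Quarter 4: $103.06 +$2.27 interest = $105.33; pay $32.92 → $72.41
Quarter 5: $72.41 +$1.59 interest = $74.00; pay $32.24 → $41.76
Quarter 6: $41.76 +$0.92 interest = $42.68; pay $31.57 → $11.11
Quarter 7: $11.11 +$0.24 interest = $11.35; pay $11.35 → $0.00
Total interest: $4.29 + $3.62 + $2.94 + $2.27 + $1.59 + $0.92 + $0.24 = $15.87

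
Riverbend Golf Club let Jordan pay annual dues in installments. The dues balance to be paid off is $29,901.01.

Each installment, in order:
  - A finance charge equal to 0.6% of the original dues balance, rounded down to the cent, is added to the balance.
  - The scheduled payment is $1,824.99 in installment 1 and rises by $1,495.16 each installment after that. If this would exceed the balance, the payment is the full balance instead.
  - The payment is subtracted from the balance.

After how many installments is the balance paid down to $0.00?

6

Installment 1: $29,901.01 +$179.40 interest = $30,080.41; pay $1,824.99 → $28,255.42
Installment 2: $28,255.42 +$179.40 interest = $28,434.82; pay $3,320.15 → $25,114.67
Installment 3: $25,114.67 +$179.40 interest = $25,294.07; pay $4,815.31 → $20,478.76
Installment 4: $20,478.76 +$179.40 interest = $20,658.16; pay $6,310.47 → $14,347.69
Installment 5: $14,347.69 +$179.40 interest = $14,527.09; pay $7,805.63 → $6,721.46
Installment 6: $6,721.46 +$179.40 interest = $6,900.86; pay $6,900.86 → $0.00
Balance reaches $0.00 in installment 6.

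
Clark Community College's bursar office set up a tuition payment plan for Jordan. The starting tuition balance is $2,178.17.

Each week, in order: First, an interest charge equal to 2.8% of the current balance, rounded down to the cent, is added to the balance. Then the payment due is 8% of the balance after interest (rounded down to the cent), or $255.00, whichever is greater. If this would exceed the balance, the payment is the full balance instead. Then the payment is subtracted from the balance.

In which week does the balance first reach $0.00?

10

Week 1: opening $2,178.17; interest $60.98 → $2,239.15; payment $255.00; balance $1,984.15
Week 2: opening $1,984.15; interest $55.55 → $2,039.70; payment $255.00; balance $1,784.70
Week 3: opening $1,784.70; interest $49.97 → $1,834.67; payment $255.00; balance $1,579.67
Week 4: opening $1,579.67; interest $44.23 → $1,623.90; payment $255.00; balance $1,368.90
Week 5: opening $1,368.90; interest $38.32 → $1,407.22; payment $255.00; balance $1,152.22
Week 6: opening $1,152.22; interest $32.26 → $1,184.48; payment $255.00; balance $929.48
Week 7: opening $929.48; interest $26.02 → $955.50; payment $255.00; balance $700.50
Week 8: opening $700.50; interest $19.61 → $720.11; payment $255.00; balance $465.11
Week 9: opening $465.11; interest $13.02 → $478.13; payment $255.00; balance $223.13
Week 10: opening $223.13; interest $6.24 → $229.37; payment $229.37; balance $0.00
Balance reaches $0.00 in week 10.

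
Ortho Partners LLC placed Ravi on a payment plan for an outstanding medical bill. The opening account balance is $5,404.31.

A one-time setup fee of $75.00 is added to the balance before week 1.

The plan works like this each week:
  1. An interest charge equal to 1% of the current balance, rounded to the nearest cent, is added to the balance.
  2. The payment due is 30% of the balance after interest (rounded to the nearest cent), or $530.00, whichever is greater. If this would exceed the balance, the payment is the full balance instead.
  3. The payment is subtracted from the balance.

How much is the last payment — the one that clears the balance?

$334.53

Week 1: opening $5,479.31; interest $54.79 → $5,534.10; payment $1,660.23; balance $3,873.87
Week 2: opening $3,873.87; interest $38.74 → $3,912.61; payment $1,173.78; balance $2,738.83
Week 3: opening $2,738.83; interest $27.39 → $2,766.22; payment $829.87; balance $1,936.35
Week 4: opening $1,936.35; interest $19.36 → $1,955.71; payment $586.71; balance $1,369.00
Week 5: opening $1,369.00; interest $13.69 → $1,382.69; payment $530.00; balance $852.69
Week 6: opening $852.69; interest $8.53 → $861.22; payment $530.00; balance $331.22
Week 7: opening $331.22; interest $3.31 → $334.53; payment $334.53; balance $0.00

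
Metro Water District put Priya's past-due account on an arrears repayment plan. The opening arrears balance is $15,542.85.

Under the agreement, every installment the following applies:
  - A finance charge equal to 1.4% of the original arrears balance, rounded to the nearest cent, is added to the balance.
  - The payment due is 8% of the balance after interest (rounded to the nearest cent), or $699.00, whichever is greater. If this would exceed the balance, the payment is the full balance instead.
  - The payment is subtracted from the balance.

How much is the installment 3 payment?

Installment 1: opening $15,542.85; interest $217.60 → $15,760.45; payment $1,260.84; balance $14,499.61
Installment 2: opening $14,499.61; interest $217.60 → $14,717.21; payment $1,177.38; balance $13,539.83
Installment 3: opening $13,539.83; interest $217.60 → $13,757.43; payment $1,100.59; balance $12,656.84

$1,100.59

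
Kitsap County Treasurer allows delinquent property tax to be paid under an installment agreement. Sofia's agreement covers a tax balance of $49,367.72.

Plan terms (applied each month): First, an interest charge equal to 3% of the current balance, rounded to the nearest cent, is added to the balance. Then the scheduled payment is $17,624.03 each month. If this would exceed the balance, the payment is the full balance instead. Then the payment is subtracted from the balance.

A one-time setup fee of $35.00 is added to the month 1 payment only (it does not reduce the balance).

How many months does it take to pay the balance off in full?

Month 1: $49,367.72 +$1,481.03 interest = $50,848.75; pay $17,624.03 (+ $35.00 fee) → $33,224.72
Month 2: $33,224.72 +$996.74 interest = $34,221.46; pay $17,624.03 → $16,597.43
Month 3: $16,597.43 +$497.92 interest = $17,095.35; pay $17,095.35 → $0.00
Balance reaches $0.00 in month 3.

3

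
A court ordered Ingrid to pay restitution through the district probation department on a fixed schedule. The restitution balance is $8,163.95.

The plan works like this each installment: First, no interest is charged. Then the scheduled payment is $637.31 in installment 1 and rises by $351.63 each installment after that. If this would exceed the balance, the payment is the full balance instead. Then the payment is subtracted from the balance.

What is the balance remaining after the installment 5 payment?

$1,461.10

Installment 1: opening $8,163.95; payment $637.31; balance $7,526.64
Installment 2: opening $7,526.64; payment $988.94; balance $6,537.70
Installment 3: opening $6,537.70; payment $1,340.57; balance $5,197.13
Installment 4: opening $5,197.13; payment $1,692.20; balance $3,504.93
Installment 5: opening $3,504.93; payment $2,043.83; balance $1,461.10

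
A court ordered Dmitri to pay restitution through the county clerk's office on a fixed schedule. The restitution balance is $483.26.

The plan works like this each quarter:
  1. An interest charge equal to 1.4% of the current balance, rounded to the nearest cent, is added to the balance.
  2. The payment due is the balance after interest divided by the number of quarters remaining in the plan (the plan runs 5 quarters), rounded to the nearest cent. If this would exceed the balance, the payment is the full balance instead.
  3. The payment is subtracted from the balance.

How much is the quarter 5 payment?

$103.60

Quarter 1: opening $483.26; interest $6.77 → $490.03; payment $98.01; balance $392.02
Quarter 2: opening $392.02; interest $5.49 → $397.51; payment $99.38; balance $298.13
Quarter 3: opening $298.13; interest $4.17 → $302.30; payment $100.77; balance $201.53
Quarter 4: opening $201.53; interest $2.82 → $204.35; payment $102.18; balance $102.17
Quarter 5: opening $102.17; interest $1.43 → $103.60; payment $103.60; balance $0.00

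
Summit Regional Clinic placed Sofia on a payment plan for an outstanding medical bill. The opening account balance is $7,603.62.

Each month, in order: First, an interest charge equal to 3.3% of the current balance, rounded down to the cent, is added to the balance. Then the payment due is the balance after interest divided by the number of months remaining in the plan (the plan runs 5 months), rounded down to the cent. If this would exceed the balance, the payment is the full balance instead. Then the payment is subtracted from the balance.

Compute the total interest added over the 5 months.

$786.68

Month 1: opening $7,603.62; interest $250.91 → $7,854.53; payment $1,570.90; balance $6,283.63
Month 2: opening $6,283.63; interest $207.35 → $6,490.98; payment $1,622.74; balance $4,868.24
Month 3: opening $4,868.24; interest $160.65 → $5,028.89; payment $1,676.29; balance $3,352.60
Month 4: opening $3,352.60; interest $110.63 → $3,463.23; payment $1,731.61; balance $1,731.62
Month 5: opening $1,731.62; interest $57.14 → $1,788.76; payment $1,788.76; balance $0.00
Total interest: $250.91 + $207.35 + $160.65 + $110.63 + $57.14 = $786.68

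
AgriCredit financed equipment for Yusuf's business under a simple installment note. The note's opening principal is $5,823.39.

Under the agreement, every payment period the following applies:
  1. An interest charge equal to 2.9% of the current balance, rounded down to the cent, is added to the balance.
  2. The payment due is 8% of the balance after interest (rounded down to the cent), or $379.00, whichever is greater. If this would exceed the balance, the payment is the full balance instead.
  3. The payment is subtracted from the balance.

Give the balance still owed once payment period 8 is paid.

$3,654.01

Payment period 1: $5,823.39 +$168.87 interest = $5,992.26; pay $479.38 → $5,512.88
Payment period 2: $5,512.88 +$159.87 interest = $5,672.75; pay $453.82 → $5,218.93
Payment period 3: $5,218.93 +$151.34 interest = $5,370.27; pay $429.62 → $4,940.65
Payment period 4: $4,940.65 +$143.27 interest = $5,083.92; pay $406.71 → $4,677.21
Payment period 5: $4,677.21 +$135.63 interest = $4,812.84; pay $385.02 → $4,427.82
Payment period 6: $4,427.82 +$128.40 interest = $4,556.22; pay $379.00 → $4,177.22
Payment period 7: $4,177.22 +$121.13 interest = $4,298.35; pay $379.00 → $3,919.35
Payment period 8: $3,919.35 +$113.66 interest = $4,033.01; pay $379.00 → $3,654.01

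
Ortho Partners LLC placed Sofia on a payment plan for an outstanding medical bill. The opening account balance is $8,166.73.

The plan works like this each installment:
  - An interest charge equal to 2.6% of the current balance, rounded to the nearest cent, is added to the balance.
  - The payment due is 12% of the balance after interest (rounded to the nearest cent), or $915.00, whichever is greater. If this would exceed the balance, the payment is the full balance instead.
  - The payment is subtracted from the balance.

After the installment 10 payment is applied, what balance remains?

Installment 1: $8,166.73 +$212.33 interest = $8,379.06; pay $1,005.49 → $7,373.57
Installment 2: $7,373.57 +$191.71 interest = $7,565.28; pay $915.00 → $6,650.28
Installment 3: $6,650.28 +$172.91 interest = $6,823.19; pay $915.00 → $5,908.19
Installment 4: $5,908.19 +$153.61 interest = $6,061.80; pay $915.00 → $5,146.80
Installment 5: $5,146.80 +$133.82 interest = $5,280.62; pay $915.00 → $4,365.62
Installment 6: $4,365.62 +$113.51 interest = $4,479.13; pay $915.00 → $3,564.13
Installment 7: $3,564.13 +$92.67 interest = $3,656.80; pay $915.00 → $2,741.80
Installment 8: $2,741.80 +$71.29 interest = $2,813.09; pay $915.00 → $1,898.09
Installment 9: $1,898.09 +$49.35 interest = $1,947.44; pay $915.00 → $1,032.44
Installment 10: $1,032.44 +$26.84 interest = $1,059.28; pay $915.00 → $144.28

$144.28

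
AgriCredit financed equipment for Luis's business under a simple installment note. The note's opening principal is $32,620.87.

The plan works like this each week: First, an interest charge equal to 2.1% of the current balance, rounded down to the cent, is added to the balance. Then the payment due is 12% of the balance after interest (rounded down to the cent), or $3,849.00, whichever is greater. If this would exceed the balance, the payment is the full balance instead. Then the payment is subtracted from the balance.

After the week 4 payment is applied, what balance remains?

Week 1: $32,620.87 +$685.03 interest = $33,305.90; pay $3,996.70 → $29,309.20
Week 2: $29,309.20 +$615.49 interest = $29,924.69; pay $3,849.00 → $26,075.69
Week 3: $26,075.69 +$547.58 interest = $26,623.27; pay $3,849.00 → $22,774.27
Week 4: $22,774.27 +$478.25 interest = $23,252.52; pay $3,849.00 → $19,403.52

$19,403.52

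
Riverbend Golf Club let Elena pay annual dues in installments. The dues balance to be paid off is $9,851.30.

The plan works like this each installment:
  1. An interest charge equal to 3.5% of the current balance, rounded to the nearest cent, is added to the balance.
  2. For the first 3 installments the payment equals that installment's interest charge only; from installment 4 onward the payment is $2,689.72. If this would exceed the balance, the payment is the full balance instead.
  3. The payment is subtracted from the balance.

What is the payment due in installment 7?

$2,657.30

Installment 1: $9,851.30 +$344.80 interest = $10,196.10; pay $344.80 → $9,851.30
Installment 2: $9,851.30 +$344.80 interest = $10,196.10; pay $344.80 → $9,851.30
Installment 3: $9,851.30 +$344.80 interest = $10,196.10; pay $344.80 → $9,851.30
Installment 4: $9,851.30 +$344.80 interest = $10,196.10; pay $2,689.72 → $7,506.38
Installment 5: $7,506.38 +$262.72 interest = $7,769.10; pay $2,689.72 → $5,079.38
Installment 6: $5,079.38 +$177.78 interest = $5,257.16; pay $2,689.72 → $2,567.44
Installment 7: $2,567.44 +$89.86 interest = $2,657.30; pay $2,657.30 → $0.00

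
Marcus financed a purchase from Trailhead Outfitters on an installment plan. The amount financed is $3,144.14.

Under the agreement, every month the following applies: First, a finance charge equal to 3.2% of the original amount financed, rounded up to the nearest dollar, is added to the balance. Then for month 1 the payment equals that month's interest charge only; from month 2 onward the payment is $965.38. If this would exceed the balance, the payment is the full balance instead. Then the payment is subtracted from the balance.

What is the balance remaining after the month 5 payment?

Month 1: opening $3,144.14; interest $101.00 → $3,245.14; payment $101.00; balance $3,144.14
Month 2: opening $3,144.14; interest $101.00 → $3,245.14; payment $965.38; balance $2,279.76
Month 3: opening $2,279.76; interest $101.00 → $2,380.76; payment $965.38; balance $1,415.38
Month 4: opening $1,415.38; interest $101.00 → $1,516.38; payment $965.38; balance $551.00
Month 5: opening $551.00; interest $101.00 → $652.00; payment $652.00; balance $0.00

$0.00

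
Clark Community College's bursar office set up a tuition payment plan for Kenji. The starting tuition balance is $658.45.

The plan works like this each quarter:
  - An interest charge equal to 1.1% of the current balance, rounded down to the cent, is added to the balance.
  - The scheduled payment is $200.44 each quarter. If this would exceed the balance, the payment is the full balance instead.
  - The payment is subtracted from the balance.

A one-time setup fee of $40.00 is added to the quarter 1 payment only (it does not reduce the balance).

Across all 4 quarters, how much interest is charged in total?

$16.10

Quarter 1: opening $658.45; interest $7.24 → $665.69; payment $200.44 (+ $40.00 fee); balance $465.25
Quarter 2: opening $465.25; interest $5.11 → $470.36; payment $200.44; balance $269.92
Quarter 3: opening $269.92; interest $2.96 → $272.88; payment $200.44; balance $72.44
Quarter 4: opening $72.44; interest $0.79 → $73.23; payment $73.23; balance $0.00
Total interest: $7.24 + $5.11 + $2.96 + $0.79 = $16.10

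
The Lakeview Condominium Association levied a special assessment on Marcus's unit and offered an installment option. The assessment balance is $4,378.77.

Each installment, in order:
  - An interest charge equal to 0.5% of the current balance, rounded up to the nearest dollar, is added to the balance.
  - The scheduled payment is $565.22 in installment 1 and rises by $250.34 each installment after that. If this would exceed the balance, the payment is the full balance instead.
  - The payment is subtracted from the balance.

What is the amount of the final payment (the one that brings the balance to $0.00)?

# | Opening | Interest | Payment | End bal
1 | $4,378.77 | $22.00 | $565.22 | $3,835.55
2 | $3,835.55 | $20.00 | $815.56 | $3,039.99
3 | $3,039.99 | $16.00 | $1,065.90 | $1,990.09
4 | $1,990.09 | $10.00 | $1,316.24 | $683.85
5 | $683.85 | $4.00 | $687.85 | $0.00

$687.85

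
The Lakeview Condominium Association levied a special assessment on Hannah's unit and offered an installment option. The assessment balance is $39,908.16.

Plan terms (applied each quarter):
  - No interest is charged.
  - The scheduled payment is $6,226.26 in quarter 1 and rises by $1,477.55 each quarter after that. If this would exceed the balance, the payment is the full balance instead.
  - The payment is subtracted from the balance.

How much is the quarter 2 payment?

$7,703.81

Quarter 1: $39,908.16 − $6,226.26 → $33,681.90
Quarter 2: $33,681.90 − $7,703.81 → $25,978.09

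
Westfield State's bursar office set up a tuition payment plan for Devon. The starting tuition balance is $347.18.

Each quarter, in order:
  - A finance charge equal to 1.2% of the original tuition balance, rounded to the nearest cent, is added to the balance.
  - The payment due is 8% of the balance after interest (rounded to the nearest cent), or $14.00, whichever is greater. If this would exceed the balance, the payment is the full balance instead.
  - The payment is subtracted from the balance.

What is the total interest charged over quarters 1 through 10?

$41.70

Quarter 1: opening $347.18; interest $4.17 → $351.35; payment $28.11; balance $323.24
Quarter 2: opening $323.24; interest $4.17 → $327.41; payment $26.19; balance $301.22
Quarter 3: opening $301.22; interest $4.17 → $305.39; payment $24.43; balance $280.96
Quarter 4: opening $280.96; interest $4.17 → $285.13; payment $22.81; balance $262.32
Quarter 5: opening $262.32; interest $4.17 → $266.49; payment $21.32; balance $245.17
Quarter 6: opening $245.17; interest $4.17 → $249.34; payment $19.95; balance $229.39
Quarter 7: opening $229.39; interest $4.17 → $233.56; payment $18.68; balance $214.88
Quarter 8: opening $214.88; interest $4.17 → $219.05; payment $17.52; balance $201.53
Quarter 9: opening $201.53; interest $4.17 → $205.70; payment $16.46; balance $189.24
Quarter 10: opening $189.24; interest $4.17 → $193.41; payment $15.47; balance $177.94
Total interest: $4.17 + $4.17 + $4.17 + $4.17 + $4.17 + $4.17 + $4.17 + $4.17 + $4.17 + $4.17 = $41.70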